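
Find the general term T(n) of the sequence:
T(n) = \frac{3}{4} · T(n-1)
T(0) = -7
Pure geometric recurrence with ratio \frac{3}{4}.
By induction T(n) = T(0) · (\frac{3}{4})^n = - 7 \left(\frac{3}{4}\right)^{n}.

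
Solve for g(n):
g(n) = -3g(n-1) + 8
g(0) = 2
First-order linear non-homogeneous.
Homogeneous solution: g_h(n) = A·(-3)^n.
Try constant particular solution g_p = K: K = -3K + 8 ⇒ K = 2.
General: g(n) = A·(-3)^n + 2.
Apply g(0) = 2: A + 2 = 2 ⇒ A = 0.
So g(n) = 2.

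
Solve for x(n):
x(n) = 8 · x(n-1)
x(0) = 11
Pure geometric recurrence with ratio 8.
By induction x(n) = x(0) · (8)^n = 11 \cdot 8^{n}.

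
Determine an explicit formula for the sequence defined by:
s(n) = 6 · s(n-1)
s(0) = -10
Pure geometric recurrence with ratio 6.
By induction s(n) = s(0) · (6)^n = - 10 \cdot 6^{n}.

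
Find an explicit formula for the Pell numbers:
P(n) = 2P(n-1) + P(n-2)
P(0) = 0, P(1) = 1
This is the Pell sequence.
Characteristic equation: x² - 2x - 1 = 0; roots r₁ = 1 + \sqrt{2}, r₂ = 1 - \sqrt{2}.
General: P(n) = A·r₁^n + B·r₂^n. Solving with P(0)=0, P(1)=1 gives A = \frac{\sqrt{2}}{4}, B = - \frac{\sqrt{2}}{4}.
So P(n) = \frac{\sqrt{2} \left(- \left(1 - \sqrt{2}\right)^{n} + \left(1 + \sqrt{2}\right)^{n}\right)}{4}.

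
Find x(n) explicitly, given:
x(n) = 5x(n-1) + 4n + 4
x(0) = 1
First-order linear with linear forcing.
Homogeneous solution: x_h(n) = A·(5)^n.
Try particular x_p(n) = pn + q. Substituting:
  pn + q = 5(p(n-1) + q) + 4n + 4.
Matching the n-coefficient: p = 5p + 4 ⇒ p = -1.
Matching constants: q = -5p + 5q + 4 ⇒ q = - \frac{9}{4}.
General: x(n) = A·(5)^n - n - \frac{9}{4}.
Apply x(0) = 1: A - \frac{9}{4} = 1 ⇒ A = \frac{13}{4}.
So x(n) = \frac{13 \cdot 5^{n}}{4} - n - \frac{9}{4}.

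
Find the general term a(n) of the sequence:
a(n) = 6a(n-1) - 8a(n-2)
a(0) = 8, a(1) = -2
Characteristic equation: x² - 6x + 8 = 0, which factors as (x - (2))(x - (4)) = 0.
Roots r₁ = 2, r₂ = 4 (distinct).
General solution: a(n) = A·(2)^n + B·(4)^n.
From a(0) = 8: A + B = 8.
From a(1) = -2: 2A + 4B = -2.
Solving: A = 17, B = -9.
So a(n) = 17 \cdot 2^{n} - 9 \cdot 4^{n}.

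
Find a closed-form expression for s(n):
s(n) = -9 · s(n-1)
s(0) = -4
Pure geometric recurrence with ratio -9.
By induction s(n) = s(0) · (-9)^n = - 4 \left(-9\right)^{n}.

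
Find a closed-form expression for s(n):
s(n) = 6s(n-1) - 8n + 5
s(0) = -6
First-order linear with linear forcing.
Homogeneous solution: s_h(n) = A·(6)^n.
Try particular s_p(n) = pn + q. Substituting:
  pn + q = 6(p(n-1) + q) - 8n + 5.
Matching the n-coefficient: p = 6p - 8 ⇒ p = \frac{8}{5}.
Matching constants: q = -6p + 6q + 5 ⇒ q = \frac{23}{25}.
General: s(n) = A·(6)^n + \frac{8 n}{5} + \frac{23}{25}.
Apply s(0) = -6: A + \frac{23}{25} = -6 ⇒ A = - \frac{173}{25}.
So s(n) = - \frac{173 \cdot 6^{n}}{25} + \frac{8 n}{5} + \frac{23}{25}.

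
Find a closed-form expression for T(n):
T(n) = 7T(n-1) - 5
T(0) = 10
First-order linear non-homogeneous.
Homogeneous solution: T_h(n) = A·(7)^n.
Try constant particular solution T_p = K: K = 7K - 5 ⇒ K = \frac{5}{6}.
General: T(n) = A·(7)^n + \frac{5}{6}.
Apply T(0) = 10: A + \frac{5}{6} = 10 ⇒ A = \frac{55}{6}.
So T(n) = \frac{55 \cdot 7^{n}}{6} + \frac{5}{6}.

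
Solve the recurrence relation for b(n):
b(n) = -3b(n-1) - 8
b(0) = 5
First-order linear non-homogeneous.
Homogeneous solution: b_h(n) = A·(-3)^n.
Try constant particular solution b_p = K: K = -3K - 8 ⇒ K = -2.
General: b(n) = A·(-3)^n - 2.
Apply b(0) = 5: A - 2 = 5 ⇒ A = 7.
So b(n) = 7 \left(-3\right)^{n} - 2.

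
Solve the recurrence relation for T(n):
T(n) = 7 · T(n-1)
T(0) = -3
Pure geometric recurrence with ratio 7.
By induction T(n) = T(0) · (7)^n = - 3 \cdot 7^{n}.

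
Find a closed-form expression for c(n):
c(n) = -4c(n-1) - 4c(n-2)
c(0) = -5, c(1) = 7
Characteristic equation: x² + 4x + 4 = 0, which is (x - (-2))².
Repeated root r = -2.
General solution: c(n) = (A + Bn)·(-2)^n.
From c(0) = -5: A = -5.
From c(1) = 7: (A + B)·(-2) = 7 ⇒ B = \frac{3}{2}.
So c(n) = \left(\frac{3 n}{2} - 5\right) \cdot (-2)^n.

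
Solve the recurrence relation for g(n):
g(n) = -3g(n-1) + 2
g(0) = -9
First-order linear non-homogeneous.
Homogeneous solution: g_h(n) = A·(-3)^n.
Try constant particular solution g_p = K: K = -3K + 2 ⇒ K = \frac{1}{2}.
General: g(n) = A·(-3)^n + \frac{1}{2}.
Apply g(0) = -9: A + \frac{1}{2} = -9 ⇒ A = - \frac{19}{2}.
So g(n) = \frac{1}{2} - \frac{19 \left(-3\right)^{n}}{2}.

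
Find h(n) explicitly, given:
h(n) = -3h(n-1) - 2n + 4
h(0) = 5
First-order linear with linear forcing.
Homogeneous solution: h_h(n) = A·(-3)^n.
Try particular h_p(n) = pn + q. Substituting:
  pn + q = -3(p(n-1) + q) - 2n + 4.
Matching the n-coefficient: p = -3p - 2 ⇒ p = - \frac{1}{2}.
Matching constants: q = 3p - 3q + 4 ⇒ q = \frac{5}{8}.
General: h(n) = A·(-3)^n - \frac{n}{2} + \frac{5}{8}.
Apply h(0) = 5: A + \frac{5}{8} = 5 ⇒ A = \frac{35}{8}.
So h(n) = \frac{35 \left(-3\right)^{n}}{8} - \frac{n}{2} + \frac{5}{8}.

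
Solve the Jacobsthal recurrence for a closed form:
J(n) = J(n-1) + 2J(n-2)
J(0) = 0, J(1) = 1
This is the Jacobsthal sequence.
Characteristic equation: x² - x - 2 = 0; roots r₁ = 2, r₂ = -1.
General: J(n) = A·r₁^n + B·r₂^n. Solving with J(0)=0, J(1)=1 gives A = \frac{1}{3}, B = - \frac{1}{3}.
So J(n) = - \frac{\left(-1\right)^{n}}{3} + \frac{2^{n}}{3}.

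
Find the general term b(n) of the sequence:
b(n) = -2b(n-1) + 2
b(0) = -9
First-order linear non-homogeneous.
Homogeneous solution: b_h(n) = A·(-2)^n.
Try constant particular solution b_p = K: K = -2K + 2 ⇒ K = \frac{2}{3}.
General: b(n) = A·(-2)^n + \frac{2}{3}.
Apply b(0) = -9: A + \frac{2}{3} = -9 ⇒ A = - \frac{29}{3}.
So b(n) = \frac{2}{3} - \frac{29 \left(-2\right)^{n}}{3}.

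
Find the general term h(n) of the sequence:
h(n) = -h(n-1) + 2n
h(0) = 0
First-order linear with linear forcing.
Homogeneous solution: h_h(n) = A·(-1)^n.
Try particular h_p(n) = pn + q. Substituting:
  pn + q = -(p(n-1) + q) + 2n.
Matching the n-coefficient: p = -p + 2 ⇒ p = 1.
Matching constants: q = p - q ⇒ q = \frac{1}{2}.
General: h(n) = A·(-1)^n + n + \frac{1}{2}.
Apply h(0) = 0: A + \frac{1}{2} = 0 ⇒ A = - \frac{1}{2}.
So h(n) = - \frac{\left(-1\right)^{n}}{2} + n + \frac{1}{2}.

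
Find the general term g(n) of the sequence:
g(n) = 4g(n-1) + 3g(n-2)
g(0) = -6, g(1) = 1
Characteristic equation: x² - 4x - 3 = 0.
Discriminant Δ = (4)² + 4·(3) = 28.
Roots r₁,₂ = (4 ± √28)/2, so r₁ = 2 + \sqrt{7}, r₂ = 2 - \sqrt{7}.
General solution: g(n) = A·r₁^n + B·r₂^n.
From the initial conditions, A + B = -6 and r₁A + r₂B = 1.
Since r₁ - r₂ = √28: A = (1 - (-6)r₂)/√28 = -3 + \frac{13 \sqrt{7}}{14}, and B = -6 - A = -3 - \frac{13 \sqrt{7}}{14}.
So g(n) = \left(-3 + \frac{13 \sqrt{7}}{14}\right)\left(2 + \sqrt{7}\right)^n + \left(-3 - \frac{13 \sqrt{7}}{14}\right)\left(2 - \sqrt{7}\right)^n.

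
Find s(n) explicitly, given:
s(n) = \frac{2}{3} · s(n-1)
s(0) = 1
Pure geometric recurrence with ratio \frac{2}{3}.
By induction s(n) = s(0) · (\frac{2}{3})^n = \left(\frac{2}{3}\right)^{n}.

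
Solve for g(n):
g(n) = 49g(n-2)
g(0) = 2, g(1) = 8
Characteristic equation: x² - 49 = 0, which factors as (x - (7))(x - (-7)) = 0.
Roots r₁ = 7, r₂ = -7 (distinct).
General solution: g(n) = A·(7)^n + B·(-7)^n.
From g(0) = 2: A + B = 2.
From g(1) = 8: 7A - 7B = 8.
Solving: A = \frac{11}{7}, B = \frac{3}{7}.
So g(n) = \frac{3 \left(-7\right)^{n}}{7} + \frac{11 \cdot 7^{n}}{7}.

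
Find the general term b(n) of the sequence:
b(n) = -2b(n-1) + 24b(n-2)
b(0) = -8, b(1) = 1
Characteristic equation: x² + 2x - 24 = 0, which factors as (x - (4))(x - (-6)) = 0.
Roots r₁ = 4, r₂ = -6 (distinct).
General solution: b(n) = A·(4)^n + B·(-6)^n.
From b(0) = -8: A + B = -8.
From b(1) = 1: 4A - 6B = 1.
Solving: A = - \frac{47}{10}, B = - \frac{33}{10}.
So b(n) = - \frac{33 \left(-6\right)^{n}}{10} - \frac{47 \cdot 4^{n}}{10}.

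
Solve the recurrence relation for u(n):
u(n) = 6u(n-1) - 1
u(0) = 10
First-order linear non-homogeneous.
Homogeneous solution: u_h(n) = A·(6)^n.
Try constant particular solution u_p = K: K = 6K - 1 ⇒ K = \frac{1}{5}.
General: u(n) = A·(6)^n + \frac{1}{5}.
Apply u(0) = 10: A + \frac{1}{5} = 10 ⇒ A = \frac{49}{5}.
So u(n) = \frac{49 \cdot 6^{n}}{5} + \frac{1}{5}.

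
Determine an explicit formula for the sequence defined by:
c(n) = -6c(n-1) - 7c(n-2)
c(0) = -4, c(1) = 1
Characteristic equation: x² + 6x + 7 = 0.
Discriminant Δ = (-6)² + 4·(-7) = 8.
Roots r₁,₂ = (-6 ± √8)/2, so r₁ = -3 + \sqrt{2}, r₂ = -3 - \sqrt{2}.
General solution: c(n) = A·r₁^n + B·r₂^n.
From the initial conditions, A + B = -4 and r₁A + r₂B = 1.
Since r₁ - r₂ = √8: A = (1 - (-4)r₂)/√8 = - \frac{11 \sqrt{2}}{4} - 2, and B = -4 - A = -2 + \frac{11 \sqrt{2}}{4}.
So c(n) = \left(- \frac{11 \sqrt{2}}{4} - 2\right)\left(-3 + \sqrt{2}\right)^n + \left(-2 + \frac{11 \sqrt{2}}{4}\right)\left(-3 - \sqrt{2}\right)^n.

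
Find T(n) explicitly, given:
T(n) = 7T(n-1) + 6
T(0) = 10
First-order linear non-homogeneous.
Homogeneous solution: T_h(n) = A·(7)^n.
Try constant particular solution T_p = K: K = 7K + 6 ⇒ K = -1.
General: T(n) = A·(7)^n - 1.
Apply T(0) = 10: A - 1 = 10 ⇒ A = 11.
So T(n) = 11 \cdot 7^{n} - 1.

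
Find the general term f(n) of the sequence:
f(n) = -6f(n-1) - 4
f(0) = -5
First-order linear non-homogeneous.
Homogeneous solution: f_h(n) = A·(-6)^n.
Try constant particular solution f_p = K: K = -6K - 4 ⇒ K = - \frac{4}{7}.
General: f(n) = A·(-6)^n - \frac{4}{7}.
Apply f(0) = -5: A - \frac{4}{7} = -5 ⇒ A = - \frac{31}{7}.
So f(n) = - \frac{31 \left(-6\right)^{n}}{7} - \frac{4}{7}.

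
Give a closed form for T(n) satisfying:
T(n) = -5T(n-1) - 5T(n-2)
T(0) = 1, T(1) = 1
Characteristic equation: x² + 5x + 5 = 0.
Discriminant Δ = (-5)² + 4·(-5) = 5.
Roots r₁,₂ = (-5 ± √5)/2, so r₁ = - \frac{5}{2} + \frac{\sqrt{5}}{2}, r₂ = - \frac{5}{2} - \frac{\sqrt{5}}{2}.
General solution: T(n) = A·r₁^n + B·r₂^n.
From the initial conditions, A + B = 1 and r₁A + r₂B = 1.
Since r₁ - r₂ = √5: A = (1 - (1)r₂)/√5 = \frac{1}{2} + \frac{7 \sqrt{5}}{10}, and B = 1 - A = \frac{1}{2} - \frac{7 \sqrt{5}}{10}.
So T(n) = \left(\frac{1}{2} + \frac{7 \sqrt{5}}{10}\right)\left(- \frac{5}{2} + \frac{\sqrt{5}}{2}\right)^n + \left(\frac{1}{2} - \frac{7 \sqrt{5}}{10}\right)\left(- \frac{5}{2} - \frac{\sqrt{5}}{2}\right)^n.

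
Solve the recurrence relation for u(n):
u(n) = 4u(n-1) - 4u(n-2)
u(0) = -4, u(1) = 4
Characteristic equation: x² - 4x + 4 = 0, which is (x - (2))².
Repeated root r = 2.
General solution: u(n) = (A + Bn)·(2)^n.
From u(0) = -4: A = -4.
From u(1) = 4: (A + B)·(2) = 4 ⇒ B = 6.
So u(n) = \left(6 n - 4\right) \cdot (2)^n.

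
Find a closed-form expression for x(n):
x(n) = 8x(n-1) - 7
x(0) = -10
First-order linear non-homogeneous.
Homogeneous solution: x_h(n) = A·(8)^n.
Try constant particular solution x_p = K: K = 8K - 7 ⇒ K = 1.
General: x(n) = A·(8)^n + 1.
Apply x(0) = -10: A + 1 = -10 ⇒ A = -11.
So x(n) = 1 - 11 \cdot 8^{n}.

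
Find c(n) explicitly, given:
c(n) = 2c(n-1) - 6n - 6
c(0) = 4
First-order linear with linear forcing.
Homogeneous solution: c_h(n) = A·(2)^n.
Try particular c_p(n) = pn + q. Substituting:
  pn + q = 2(p(n-1) + q) - 6n - 6.
Matching the n-coefficient: p = 2p - 6 ⇒ p = 6.
Matching constants: q = -2p + 2q - 6 ⇒ q = 18.
General: c(n) = A·(2)^n + 6 n + 18.
Apply c(0) = 4: A + 18 = 4 ⇒ A = -14.
So c(n) = - 14 \cdot 2^{n} + 6 n + 18.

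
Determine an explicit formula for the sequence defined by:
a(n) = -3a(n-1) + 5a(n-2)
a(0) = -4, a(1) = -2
Characteristic equation: x² + 3x - 5 = 0.
Discriminant Δ = (-3)² + 4·(5) = 29.
Roots r₁,₂ = (-3 ± √29)/2, so r₁ = - \frac{3}{2} + \frac{\sqrt{29}}{2}, r₂ = - \frac{\sqrt{29}}{2} - \frac{3}{2}.
General solution: a(n) = A·r₁^n + B·r₂^n.
From the initial conditions, A + B = -4 and r₁A + r₂B = -2.
Since r₁ - r₂ = √29: A = (-2 - (-4)r₂)/√29 = -2 - \frac{8 \sqrt{29}}{29}, and B = -4 - A = -2 + \frac{8 \sqrt{29}}{29}.
So a(n) = \left(-2 - \frac{8 \sqrt{29}}{29}\right)\left(- \frac{3}{2} + \frac{\sqrt{29}}{2}\right)^n + \left(-2 + \frac{8 \sqrt{29}}{29}\right)\left(- \frac{\sqrt{29}}{2} - \frac{3}{2}\right)^n.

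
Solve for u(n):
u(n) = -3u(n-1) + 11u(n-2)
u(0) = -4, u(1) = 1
Characteristic equation: x² + 3x - 11 = 0.
Discriminant Δ = (-3)² + 4·(11) = 53.
Roots r₁,₂ = (-3 ± √53)/2, so r₁ = - \frac{3}{2} + \frac{\sqrt{53}}{2}, r₂ = - \frac{\sqrt{53}}{2} - \frac{3}{2}.
General solution: u(n) = A·r₁^n + B·r₂^n.
From the initial conditions, A + B = -4 and r₁A + r₂B = 1.
Since r₁ - r₂ = √53: A = (1 - (-4)r₂)/√53 = -2 - \frac{5 \sqrt{53}}{53}, and B = -4 - A = -2 + \frac{5 \sqrt{53}}{53}.
So u(n) = \left(-2 - \frac{5 \sqrt{53}}{53}\right)\left(- \frac{3}{2} + \frac{\sqrt{53}}{2}\right)^n + \left(-2 + \frac{5 \sqrt{53}}{53}\right)\left(- \frac{\sqrt{53}}{2} - \frac{3}{2}\right)^n.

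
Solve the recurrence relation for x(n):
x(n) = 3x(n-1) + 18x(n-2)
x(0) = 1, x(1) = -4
Characteristic equation: x² - 3x - 18 = 0, which factors as (x - (-3))(x - (6)) = 0.
Roots r₁ = -3, r₂ = 6 (distinct).
General solution: x(n) = A·(-3)^n + B·(6)^n.
From x(0) = 1: A + B = 1.
From x(1) = -4: -3A + 6B = -4.
Solving: A = \frac{10}{9}, B = - \frac{1}{9}.
So x(n) = \frac{10 \left(-3\right)^{n}}{9} - \frac{6^{n}}{9}.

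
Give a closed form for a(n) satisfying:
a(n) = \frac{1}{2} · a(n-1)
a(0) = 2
Pure geometric recurrence with ratio \frac{1}{2}.
By induction a(n) = a(0) · (\frac{1}{2})^n = 2 \cdot 2^{- n}.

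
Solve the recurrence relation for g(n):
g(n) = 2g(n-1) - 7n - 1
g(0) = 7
First-order linear with linear forcing.
Homogeneous solution: g_h(n) = A·(2)^n.
Try particular g_p(n) = pn + q. Substituting:
  pn + q = 2(p(n-1) + q) - 7n - 1.
Matching the n-coefficient: p = 2p - 7 ⇒ p = 7.
Matching constants: q = -2p + 2q - 1 ⇒ q = 15.
General: g(n) = A·(2)^n + 7 n + 15.
Apply g(0) = 7: A + 15 = 7 ⇒ A = -8.
So g(n) = - 8 \cdot 2^{n} + 7 n + 15.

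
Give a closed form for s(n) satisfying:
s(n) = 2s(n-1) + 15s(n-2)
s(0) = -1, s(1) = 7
Characteristic equation: x² - 2x - 15 = 0, which factors as (x - (5))(x - (-3)) = 0.
Roots r₁ = 5, r₂ = -3 (distinct).
General solution: s(n) = A·(5)^n + B·(-3)^n.
From s(0) = -1: A + B = -1.
From s(1) = 7: 5A - 3B = 7.
Solving: A = \frac{1}{2}, B = - \frac{3}{2}.
So s(n) = - \frac{3 \left(-3\right)^{n}}{2} + \frac{5^{n}}{2}.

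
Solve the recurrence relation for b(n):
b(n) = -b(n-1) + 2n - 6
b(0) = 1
First-order linear with linear forcing.
Homogeneous solution: b_h(n) = A·(-1)^n.
Try particular b_p(n) = pn + q. Substituting:
  pn + q = -(p(n-1) + q) + 2n - 6.
Matching the n-coefficient: p = -p + 2 ⇒ p = 1.
Matching constants: q = p - q - 6 ⇒ q = - \frac{5}{2}.
General: b(n) = A·(-1)^n + n - \frac{5}{2}.
Apply b(0) = 1: A - \frac{5}{2} = 1 ⇒ A = \frac{7}{2}.
So b(n) = \frac{7 \left(-1\right)^{n}}{2} + n - \frac{5}{2}.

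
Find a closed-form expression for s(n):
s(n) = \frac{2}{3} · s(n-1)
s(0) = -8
Pure geometric recurrence with ratio \frac{2}{3}.
By induction s(n) = s(0) · (\frac{2}{3})^n = - 8 \left(\frac{2}{3}\right)^{n}.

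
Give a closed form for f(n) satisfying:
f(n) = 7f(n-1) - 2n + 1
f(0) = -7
First-order linear with linear forcing.
Homogeneous solution: f_h(n) = A·(7)^n.
Try particular f_p(n) = pn + q. Substituting:
  pn + q = 7(p(n-1) + q) - 2n + 1.
Matching the n-coefficient: p = 7p - 2 ⇒ p = \frac{1}{3}.
Matching constants: q = -7p + 7q + 1 ⇒ q = \frac{2}{9}.
General: f(n) = A·(7)^n + \frac{n}{3} + \frac{2}{9}.
Apply f(0) = -7: A + \frac{2}{9} = -7 ⇒ A = - \frac{65}{9}.
So f(n) = - \frac{65 \cdot 7^{n}}{9} + \frac{n}{3} + \frac{2}{9}.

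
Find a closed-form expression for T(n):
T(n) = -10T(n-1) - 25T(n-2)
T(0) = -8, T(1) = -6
Characteristic equation: x² + 10x + 25 = 0, which is (x - (-5))².
Repeated root r = -5.
General solution: T(n) = (A + Bn)·(-5)^n.
From T(0) = -8: A = -8.
From T(1) = -6: (A + B)·(-5) = -6 ⇒ B = \frac{46}{5}.
So T(n) = \left(\frac{46 n}{5} - 8\right) \cdot (-5)^n.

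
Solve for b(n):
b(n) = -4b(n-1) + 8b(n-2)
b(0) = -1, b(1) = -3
Characteristic equation: x² + 4x - 8 = 0.
Discriminant Δ = (-4)² + 4·(8) = 48.
Roots r₁,₂ = (-4 ± √48)/2, so r₁ = -2 + 2 \sqrt{3}, r₂ = - 2 \sqrt{3} - 2.
General solution: b(n) = A·r₁^n + B·r₂^n.
From the initial conditions, A + B = -1 and r₁A + r₂B = -3.
Since r₁ - r₂ = √48: A = (-3 - (-1)r₂)/√48 = - \frac{5 \sqrt{3}}{12} - \frac{1}{2}, and B = -1 - A = - \frac{1}{2} + \frac{5 \sqrt{3}}{12}.
So b(n) = \left(- \frac{5 \sqrt{3}}{12} - \frac{1}{2}\right)\left(-2 + 2 \sqrt{3}\right)^n + \left(- \frac{1}{2} + \frac{5 \sqrt{3}}{12}\right)\left(- 2 \sqrt{3} - 2\right)^n.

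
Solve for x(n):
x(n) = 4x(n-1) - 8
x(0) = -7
First-order linear non-homogeneous.
Homogeneous solution: x_h(n) = A·(4)^n.
Try constant particular solution x_p = K: K = 4K - 8 ⇒ K = \frac{8}{3}.
General: x(n) = A·(4)^n + \frac{8}{3}.
Apply x(0) = -7: A + \frac{8}{3} = -7 ⇒ A = - \frac{29}{3}.
So x(n) = \frac{8}{3} - \frac{29 \cdot 4^{n}}{3}.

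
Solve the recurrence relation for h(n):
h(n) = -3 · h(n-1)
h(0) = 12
Pure geometric recurrence with ratio -3.
By induction h(n) = h(0) · (-3)^n = 12 \left(-3\right)^{n}.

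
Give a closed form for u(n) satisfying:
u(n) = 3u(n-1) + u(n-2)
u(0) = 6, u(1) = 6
Characteristic equation: x² - 3x - 1 = 0.
Discriminant Δ = (3)² + 4·(1) = 13.
Roots r₁,₂ = (3 ± √13)/2, so r₁ = \frac{3}{2} + \frac{\sqrt{13}}{2}, r₂ = \frac{3}{2} - \frac{\sqrt{13}}{2}.
General solution: u(n) = A·r₁^n + B·r₂^n.
From the initial conditions, A + B = 6 and r₁A + r₂B = 6.
Since r₁ - r₂ = √13: A = (6 - (6)r₂)/√13 = 3 - \frac{3 \sqrt{13}}{13}, and B = 6 - A = \frac{3 \sqrt{13}}{13} + 3.
So u(n) = \left(3 - \frac{3 \sqrt{13}}{13}\right)\left(\frac{3}{2} + \frac{\sqrt{13}}{2}\right)^n + \left(\frac{3 \sqrt{13}}{13} + 3\right)\left(\frac{3}{2} - \frac{\sqrt{13}}{2}\right)^n.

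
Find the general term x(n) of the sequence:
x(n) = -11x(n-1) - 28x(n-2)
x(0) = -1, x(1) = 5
Characteristic equation: x² + 11x + 28 = 0, which factors as (x - (-4))(x - (-7)) = 0.
Roots r₁ = -4, r₂ = -7 (distinct).
General solution: x(n) = A·(-4)^n + B·(-7)^n.
From x(0) = -1: A + B = -1.
From x(1) = 5: -4A - 7B = 5.
Solving: A = - \frac{2}{3}, B = - \frac{1}{3}.
So x(n) = - \frac{2 \left(-4\right)^{n}}{3} - \frac{\left(-7\right)^{n}}{3}.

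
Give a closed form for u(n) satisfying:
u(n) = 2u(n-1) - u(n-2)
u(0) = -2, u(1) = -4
Characteristic equation: x² - 2x + 1 = 0, which is (x - (1))².
Repeated root r = 1.
General solution: u(n) = (A + Bn)·(1)^n.
From u(0) = -2: A = -2.
From u(1) = -4: (A + B)·(1) = -4 ⇒ B = -2.
So u(n) = \left(- 2 n - 2\right) \cdot (1)^n.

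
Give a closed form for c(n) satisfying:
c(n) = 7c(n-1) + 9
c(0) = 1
First-order linear non-homogeneous.
Homogeneous solution: c_h(n) = A·(7)^n.
Try constant particular solution c_p = K: K = 7K + 9 ⇒ K = - \frac{3}{2}.
General: c(n) = A·(7)^n - \frac{3}{2}.
Apply c(0) = 1: A - \frac{3}{2} = 1 ⇒ A = \frac{5}{2}.
So c(n) = \frac{5 \cdot 7^{n}}{2} - \frac{3}{2}.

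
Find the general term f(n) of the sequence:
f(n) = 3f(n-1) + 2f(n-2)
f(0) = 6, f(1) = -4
Characteristic equation: x² - 3x - 2 = 0.
Discriminant Δ = (3)² + 4·(2) = 17.
Roots r₁,₂ = (3 ± √17)/2, so r₁ = \frac{3}{2} + \frac{\sqrt{17}}{2}, r₂ = \frac{3}{2} - \frac{\sqrt{17}}{2}.
General solution: f(n) = A·r₁^n + B·r₂^n.
From the initial conditions, A + B = 6 and r₁A + r₂B = -4.
Since r₁ - r₂ = √17: A = (-4 - (6)r₂)/√17 = 3 - \frac{13 \sqrt{17}}{17}, and B = 6 - A = 3 + \frac{13 \sqrt{17}}{17}.
So f(n) = \left(3 - \frac{13 \sqrt{17}}{17}\right)\left(\frac{3}{2} + \frac{\sqrt{17}}{2}\right)^n + \left(3 + \frac{13 \sqrt{17}}{17}\right)\left(\frac{3}{2} - \frac{\sqrt{17}}{2}\right)^n.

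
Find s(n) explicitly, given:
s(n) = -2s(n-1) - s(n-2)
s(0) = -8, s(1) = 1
Characteristic equation: x² + 2x + 1 = 0, which is (x - (-1))².
Repeated root r = -1.
General solution: s(n) = (A + Bn)·(-1)^n.
From s(0) = -8: A = -8.
From s(1) = 1: (A + B)·(-1) = 1 ⇒ B = 7.
So s(n) = \left(7 n - 8\right) \cdot (-1)^n.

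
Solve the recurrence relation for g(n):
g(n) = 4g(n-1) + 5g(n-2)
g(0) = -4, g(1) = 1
Characteristic equation: x² - 4x - 5 = 0, which factors as (x - (5))(x - (-1)) = 0.
Roots r₁ = 5, r₂ = -1 (distinct).
General solution: g(n) = A·(5)^n + B·(-1)^n.
From g(0) = -4: A + B = -4.
From g(1) = 1: 5A - B = 1.
Solving: A = - \frac{1}{2}, B = - \frac{7}{2}.
So g(n) = - \frac{7 \left(-1\right)^{n}}{2} - \frac{5^{n}}{2}.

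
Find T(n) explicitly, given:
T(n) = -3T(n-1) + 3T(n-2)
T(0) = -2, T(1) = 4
Characteristic equation: x² + 3x - 3 = 0.
Discriminant Δ = (-3)² + 4·(3) = 21.
Roots r₁,₂ = (-3 ± √21)/2, so r₁ = - \frac{3}{2} + \frac{\sqrt{21}}{2}, r₂ = - \frac{\sqrt{21}}{2} - \frac{3}{2}.
General solution: T(n) = A·r₁^n + B·r₂^n.
From the initial conditions, A + B = -2 and r₁A + r₂B = 4.
Since r₁ - r₂ = √21: A = (4 - (-2)r₂)/√21 = -1 + \frac{\sqrt{21}}{21}, and B = -2 - A = -1 - \frac{\sqrt{21}}{21}.
So T(n) = \left(-1 + \frac{\sqrt{21}}{21}\right)\left(- \frac{3}{2} + \frac{\sqrt{21}}{2}\right)^n + \left(-1 - \frac{\sqrt{21}}{21}\right)\left(- \frac{\sqrt{21}}{2} - \frac{3}{2}\right)^n.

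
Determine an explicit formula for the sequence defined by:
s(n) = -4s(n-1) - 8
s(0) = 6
First-order linear non-homogeneous.
Homogeneous solution: s_h(n) = A·(-4)^n.
Try constant particular solution s_p = K: K = -4K - 8 ⇒ K = - \frac{8}{5}.
General: s(n) = A·(-4)^n - \frac{8}{5}.
Apply s(0) = 6: A - \frac{8}{5} = 6 ⇒ A = \frac{38}{5}.
So s(n) = \frac{38 \left(-4\right)^{n}}{5} - \frac{8}{5}.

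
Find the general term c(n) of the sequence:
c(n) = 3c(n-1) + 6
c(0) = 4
First-order linear non-homogeneous.
Homogeneous solution: c_h(n) = A·(3)^n.
Try constant particular solution c_p = K: K = 3K + 6 ⇒ K = -3.
General: c(n) = A·(3)^n - 3.
Apply c(0) = 4: A - 3 = 4 ⇒ A = 7.
So c(n) = 7 \cdot 3^{n} - 3.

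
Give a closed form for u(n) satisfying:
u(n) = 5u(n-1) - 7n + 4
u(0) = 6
First-order linear with linear forcing.
Homogeneous solution: u_h(n) = A·(5)^n.
Try particular u_p(n) = pn + q. Substituting:
  pn + q = 5(p(n-1) + q) - 7n + 4.
Matching the n-coefficient: p = 5p - 7 ⇒ p = \frac{7}{4}.
Matching constants: q = -5p + 5q + 4 ⇒ q = \frac{19}{16}.
General: u(n) = A·(5)^n + \frac{7 n}{4} + \frac{19}{16}.
Apply u(0) = 6: A + \frac{19}{16} = 6 ⇒ A = \frac{77}{16}.
So u(n) = \frac{77 \cdot 5^{n}}{16} + \frac{7 n}{4} + \frac{19}{16}.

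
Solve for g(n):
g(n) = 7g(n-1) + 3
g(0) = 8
First-order linear non-homogeneous.
Homogeneous solution: g_h(n) = A·(7)^n.
Try constant particular solution g_p = K: K = 7K + 3 ⇒ K = - \frac{1}{2}.
General: g(n) = A·(7)^n - \frac{1}{2}.
Apply g(0) = 8: A - \frac{1}{2} = 8 ⇒ A = \frac{17}{2}.
So g(n) = \frac{17 \cdot 7^{n}}{2} - \frac{1}{2}.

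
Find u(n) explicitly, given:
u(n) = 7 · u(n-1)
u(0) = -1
Pure geometric recurrence with ratio 7.
By induction u(n) = u(0) · (7)^n = - 7^{n}.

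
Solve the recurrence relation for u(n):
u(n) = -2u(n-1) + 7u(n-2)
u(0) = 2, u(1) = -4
Characteristic equation: x² + 2x - 7 = 0.
Discriminant Δ = (-2)² + 4·(7) = 32.
Roots r₁,₂ = (-2 ± √32)/2, so r₁ = -1 + 2 \sqrt{2}, r₂ = - 2 \sqrt{2} - 1.
General solution: u(n) = A·r₁^n + B·r₂^n.
From the initial conditions, A + B = 2 and r₁A + r₂B = -4.
Since r₁ - r₂ = √32: A = (-4 - (2)r₂)/√32 = 1 - \frac{\sqrt{2}}{4}, and B = 2 - A = \frac{\sqrt{2}}{4} + 1.
So u(n) = \left(1 - \frac{\sqrt{2}}{4}\right)\left(-1 + 2 \sqrt{2}\right)^n + \left(\frac{\sqrt{2}}{4} + 1\right)\left(- 2 \sqrt{2} - 1\right)^n.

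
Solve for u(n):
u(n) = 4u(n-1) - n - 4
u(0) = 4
First-order linear with linear forcing.
Homogeneous solution: u_h(n) = A·(4)^n.
Try particular u_p(n) = pn + q. Substituting:
  pn + q = 4(p(n-1) + q) - n - 4.
Matching the n-coefficient: p = 4p - 1 ⇒ p = \frac{1}{3}.
Matching constants: q = -4p + 4q - 4 ⇒ q = \frac{16}{9}.
General: u(n) = A·(4)^n + \frac{n}{3} + \frac{16}{9}.
Apply u(0) = 4: A + \frac{16}{9} = 4 ⇒ A = \frac{20}{9}.
So u(n) = \frac{20 \cdot 4^{n}}{9} + \frac{n}{3} + \frac{16}{9}.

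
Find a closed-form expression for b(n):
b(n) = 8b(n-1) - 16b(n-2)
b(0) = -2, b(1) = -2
Characteristic equation: x² - 8x + 16 = 0, which is (x - (4))².
Repeated root r = 4.
General solution: b(n) = (A + Bn)·(4)^n.
From b(0) = -2: A = -2.
From b(1) = -2: (A + B)·(4) = -2 ⇒ B = \frac{3}{2}.
So b(n) = \left(\frac{3 n}{2} - 2\right) \cdot (4)^n.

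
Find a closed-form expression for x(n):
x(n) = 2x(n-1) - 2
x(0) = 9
First-order linear non-homogeneous.
Homogeneous solution: x_h(n) = A·(2)^n.
Try constant particular solution x_p = K: K = 2K - 2 ⇒ K = 2.
General: x(n) = A·(2)^n + 2.
Apply x(0) = 9: A + 2 = 9 ⇒ A = 7.
So x(n) = 7 \cdot 2^{n} + 2.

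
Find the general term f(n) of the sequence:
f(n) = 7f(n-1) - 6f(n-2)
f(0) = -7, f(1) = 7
Characteristic equation: x² - 7x + 6 = 0, which factors as (x - (1))(x - (6)) = 0.
Roots r₁ = 1, r₂ = 6 (distinct).
General solution: f(n) = A·(1)^n + B·(6)^n.
From f(0) = -7: A + B = -7.
From f(1) = 7: A + 6B = 7.
Solving: A = - \frac{49}{5}, B = \frac{14}{5}.
So f(n) = \frac{14 \cdot 6^{n}}{5} - \frac{49}{5}.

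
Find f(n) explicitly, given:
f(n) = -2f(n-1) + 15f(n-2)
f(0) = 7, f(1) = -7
Characteristic equation: x² + 2x - 15 = 0, which factors as (x - (-5))(x - (3)) = 0.
Roots r₁ = -5, r₂ = 3 (distinct).
General solution: f(n) = A·(-5)^n + B·(3)^n.
From f(0) = 7: A + B = 7.
From f(1) = -7: -5A + 3B = -7.
Solving: A = \frac{7}{2}, B = \frac{7}{2}.
So f(n) = \frac{7 \left(-5\right)^{n}}{2} + \frac{7 \cdot 3^{n}}{2}.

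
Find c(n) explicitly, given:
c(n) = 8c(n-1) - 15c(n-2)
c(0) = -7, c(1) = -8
Characteristic equation: x² - 8x + 15 = 0, which factors as (x - (5))(x - (3)) = 0.
Roots r₁ = 5, r₂ = 3 (distinct).
General solution: c(n) = A·(5)^n + B·(3)^n.
From c(0) = -7: A + B = -7.
From c(1) = -8: 5A + 3B = -8.
Solving: A = \frac{13}{2}, B = - \frac{27}{2}.
So c(n) = - \frac{27 \cdot 3^{n}}{2} + \frac{13 \cdot 5^{n}}{2}.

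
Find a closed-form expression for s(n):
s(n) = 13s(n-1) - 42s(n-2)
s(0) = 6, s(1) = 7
Characteristic equation: x² - 13x + 42 = 0, which factors as (x - (6))(x - (7)) = 0.
Roots r₁ = 6, r₂ = 7 (distinct).
General solution: s(n) = A·(6)^n + B·(7)^n.
From s(0) = 6: A + B = 6.
From s(1) = 7: 6A + 7B = 7.
Solving: A = 35, B = -29.
So s(n) = 35 \cdot 6^{n} - 29 \cdot 7^{n}.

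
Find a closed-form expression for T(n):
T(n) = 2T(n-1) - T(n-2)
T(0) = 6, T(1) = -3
Characteristic equation: x² - 2x + 1 = 0, which is (x - (1))².
Repeated root r = 1.
General solution: T(n) = (A + Bn)·(1)^n.
From T(0) = 6: A = 6.
From T(1) = -3: (A + B)·(1) = -3 ⇒ B = -9.
So T(n) = \left(6 - 9 n\right) \cdot (1)^n.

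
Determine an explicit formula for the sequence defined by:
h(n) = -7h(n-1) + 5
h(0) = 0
First-order linear non-homogeneous.
Homogeneous solution: h_h(n) = A·(-7)^n.
Try constant particular solution h_p = K: K = -7K + 5 ⇒ K = \frac{5}{8}.
General: h(n) = A·(-7)^n + \frac{5}{8}.
Apply h(0) = 0: A + \frac{5}{8} = 0 ⇒ A = - \frac{5}{8}.
So h(n) = \frac{5}{8} - \frac{5 \left(-7\right)^{n}}{8}.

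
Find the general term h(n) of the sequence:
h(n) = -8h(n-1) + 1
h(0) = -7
First-order linear non-homogeneous.
Homogeneous solution: h_h(n) = A·(-8)^n.
Try constant particular solution h_p = K: K = -8K + 1 ⇒ K = \frac{1}{9}.
General: h(n) = A·(-8)^n + \frac{1}{9}.
Apply h(0) = -7: A + \frac{1}{9} = -7 ⇒ A = - \frac{64}{9}.
So h(n) = \frac{1}{9} - \frac{64 \left(-8\right)^{n}}{9}.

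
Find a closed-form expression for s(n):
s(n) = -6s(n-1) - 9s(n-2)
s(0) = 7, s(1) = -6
Characteristic equation: x² + 6x + 9 = 0, which is (x - (-3))².
Repeated root r = -3.
General solution: s(n) = (A + Bn)·(-3)^n.
From s(0) = 7: A = 7.
From s(1) = -6: (A + B)·(-3) = -6 ⇒ B = -5.
So s(n) = \left(7 - 5 n\right) \cdot (-3)^n.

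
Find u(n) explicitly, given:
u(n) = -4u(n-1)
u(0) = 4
This is a homogeneous first-order recurrence with ratio -4.
By induction u(n) = u(0) · (-4)^n = 4 \left(-4\right)^{n}.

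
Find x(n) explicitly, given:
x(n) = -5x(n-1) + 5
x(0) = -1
First-order linear non-homogeneous.
Homogeneous solution: x_h(n) = A·(-5)^n.
Try constant particular solution x_p = K: K = -5K + 5 ⇒ K = \frac{5}{6}.
General: x(n) = A·(-5)^n + \frac{5}{6}.
Apply x(0) = -1: A + \frac{5}{6} = -1 ⇒ A = - \frac{11}{6}.
So x(n) = \frac{5}{6} - \frac{11 \left(-5\right)^{n}}{6}.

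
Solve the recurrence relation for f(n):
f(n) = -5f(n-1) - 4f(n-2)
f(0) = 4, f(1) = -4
Characteristic equation: x² + 5x + 4 = 0, which factors as (x - (-1))(x - (-4)) = 0.
Roots r₁ = -1, r₂ = -4 (distinct).
General solution: f(n) = A·(-1)^n + B·(-4)^n.
From f(0) = 4: A + B = 4.
From f(1) = -4: -A - 4B = -4.
Solving: A = 4, B = 0.
So f(n) = 4 \left(-1\right)^{n}.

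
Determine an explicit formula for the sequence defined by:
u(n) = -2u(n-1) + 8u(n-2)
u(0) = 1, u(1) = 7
Characteristic equation: x² + 2x - 8 = 0, which factors as (x - (-4))(x - (2)) = 0.
Roots r₁ = -4, r₂ = 2 (distinct).
General solution: u(n) = A·(-4)^n + B·(2)^n.
From u(0) = 1: A + B = 1.
From u(1) = 7: -4A + 2B = 7.
Solving: A = - \frac{5}{6}, B = \frac{11}{6}.
So u(n) = - \frac{5 \left(-4\right)^{n}}{6} + \frac{11 \cdot 2^{n}}{6}.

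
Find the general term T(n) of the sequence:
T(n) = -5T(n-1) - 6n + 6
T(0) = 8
First-order linear with linear forcing.
Homogeneous solution: T_h(n) = A·(-5)^n.
Try particular T_p(n) = pn + q. Substituting:
  pn + q = -5(p(n-1) + q) - 6n + 6.
Matching the n-coefficient: p = -5p - 6 ⇒ p = -1.
Matching constants: q = 5p - 5q + 6 ⇒ q = \frac{1}{6}.
General: T(n) = A·(-5)^n - n + \frac{1}{6}.
Apply T(0) = 8: A + \frac{1}{6} = 8 ⇒ A = \frac{47}{6}.
So T(n) = \frac{47 \left(-5\right)^{n}}{6} - n + \frac{1}{6}.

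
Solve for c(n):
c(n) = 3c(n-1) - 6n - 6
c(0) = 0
First-order linear with linear forcing.
Homogeneous solution: c_h(n) = A·(3)^n.
Try particular c_p(n) = pn + q. Substituting:
  pn + q = 3(p(n-1) + q) - 6n - 6.
Matching the n-coefficient: p = 3p - 6 ⇒ p = 3.
Matching constants: q = -3p + 3q - 6 ⇒ q = \frac{15}{2}.
General: c(n) = A·(3)^n + 3 n + \frac{15}{2}.
Apply c(0) = 0: A + \frac{15}{2} = 0 ⇒ A = - \frac{15}{2}.
So c(n) = - \frac{15 \cdot 3^{n}}{2} + 3 n + \frac{15}{2}.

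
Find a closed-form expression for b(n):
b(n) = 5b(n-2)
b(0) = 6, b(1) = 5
Characteristic equation: x² - 5 = 0.
Discriminant Δ = (0)² + 4·(5) = 20.
Roots r₁,₂ = (0 ± √20)/2, so r₁ = \sqrt{5}, r₂ = - \sqrt{5}.
General solution: b(n) = A·r₁^n + B·r₂^n.
From the initial conditions, A + B = 6 and r₁A + r₂B = 5.
Since r₁ - r₂ = √20: A = (5 - (6)r₂)/√20 = \frac{\sqrt{5}}{2} + 3, and B = 6 - A = 3 - \frac{\sqrt{5}}{2}.
So b(n) = \left(\frac{\sqrt{5}}{2} + 3\right)\left(\sqrt{5}\right)^n + \left(3 - \frac{\sqrt{5}}{2}\right)\left(- \sqrt{5}\right)^n.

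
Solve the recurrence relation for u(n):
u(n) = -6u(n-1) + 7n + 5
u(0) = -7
First-order linear with linear forcing.
Homogeneous solution: u_h(n) = A·(-6)^n.
Try particular u_p(n) = pn + q. Substituting:
  pn + q = -6(p(n-1) + q) + 7n + 5.
Matching the n-coefficient: p = -6p + 7 ⇒ p = 1.
Matching constants: q = 6p - 6q + 5 ⇒ q = \frac{11}{7}.
General: u(n) = A·(-6)^n + n + \frac{11}{7}.
Apply u(0) = -7: A + \frac{11}{7} = -7 ⇒ A = - \frac{60}{7}.
So u(n) = - \frac{60 \left(-6\right)^{n}}{7} + n + \frac{11}{7}.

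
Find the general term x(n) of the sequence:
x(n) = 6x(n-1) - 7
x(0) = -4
First-order linear non-homogeneous.
Homogeneous solution: x_h(n) = A·(6)^n.
Try constant particular solution x_p = K: K = 6K - 7 ⇒ K = \frac{7}{5}.
General: x(n) = A·(6)^n + \frac{7}{5}.
Apply x(0) = -4: A + \frac{7}{5} = -4 ⇒ A = - \frac{27}{5}.
So x(n) = \frac{7}{5} - \frac{27 \cdot 6^{n}}{5}.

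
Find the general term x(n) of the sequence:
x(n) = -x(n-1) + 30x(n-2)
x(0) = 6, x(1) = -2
Characteristic equation: x² + x - 30 = 0, which factors as (x - (5))(x - (-6)) = 0.
Roots r₁ = 5, r₂ = -6 (distinct).
General solution: x(n) = A·(5)^n + B·(-6)^n.
From x(0) = 6: A + B = 6.
From x(1) = -2: 5A - 6B = -2.
Solving: A = \frac{34}{11}, B = \frac{32}{11}.
So x(n) = \frac{32 \left(-6\right)^{n}}{11} + \frac{34 \cdot 5^{n}}{11}.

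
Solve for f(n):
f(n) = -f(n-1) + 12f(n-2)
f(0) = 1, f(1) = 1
Characteristic equation: x² + x - 12 = 0, which factors as (x - (-4))(x - (3)) = 0.
Roots r₁ = -4, r₂ = 3 (distinct).
General solution: f(n) = A·(-4)^n + B·(3)^n.
From f(0) = 1: A + B = 1.
From f(1) = 1: -4A + 3B = 1.
Solving: A = \frac{2}{7}, B = \frac{5}{7}.
So f(n) = \frac{2 \left(-4\right)^{n}}{7} + \frac{5 \cdot 3^{n}}{7}.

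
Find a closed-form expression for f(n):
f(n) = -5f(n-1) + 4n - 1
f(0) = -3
First-order linear with linear forcing.
Homogeneous solution: f_h(n) = A·(-5)^n.
Try particular f_p(n) = pn + q. Substituting:
  pn + q = -5(p(n-1) + q) + 4n - 1.
Matching the n-coefficient: p = -5p + 4 ⇒ p = \frac{2}{3}.
Matching constants: q = 5p - 5q - 1 ⇒ q = \frac{7}{18}.
General: f(n) = A·(-5)^n + \frac{2 n}{3} + \frac{7}{18}.
Apply f(0) = -3: A + \frac{7}{18} = -3 ⇒ A = - \frac{61}{18}.
So f(n) = - \frac{61 \left(-5\right)^{n}}{18} + \frac{2 n}{3} + \frac{7}{18}.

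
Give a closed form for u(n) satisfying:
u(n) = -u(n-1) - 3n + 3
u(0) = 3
First-order linear with linear forcing.
Homogeneous solution: u_h(n) = A·(-1)^n.
Try particular u_p(n) = pn + q. Substituting:
  pn + q = -(p(n-1) + q) - 3n + 3.
Matching the n-coefficient: p = -p - 3 ⇒ p = - \frac{3}{2}.
Matching constants: q = p - q + 3 ⇒ q = \frac{3}{4}.
General: u(n) = A·(-1)^n - \frac{3 n}{2} + \frac{3}{4}.
Apply u(0) = 3: A + \frac{3}{4} = 3 ⇒ A = \frac{9}{4}.
So u(n) = \frac{9 \left(-1\right)^{n}}{4} - \frac{3 n}{2} + \frac{3}{4}.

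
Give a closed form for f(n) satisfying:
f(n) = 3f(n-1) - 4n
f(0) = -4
First-order linear with linear forcing.
Homogeneous solution: f_h(n) = A·(3)^n.
Try particular f_p(n) = pn + q. Substituting:
  pn + q = 3(p(n-1) + q) - 4n.
Matching the n-coefficient: p = 3p - 4 ⇒ p = 2.
Matching constants: q = -3p + 3q ⇒ q = 3.
General: f(n) = A·(3)^n + 2 n + 3.
Apply f(0) = -4: A + 3 = -4 ⇒ A = -7.
So f(n) = - 7 \cdot 3^{n} + 2 n + 3.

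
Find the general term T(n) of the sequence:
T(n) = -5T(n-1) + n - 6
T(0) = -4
First-order linear with linear forcing.
Homogeneous solution: T_h(n) = A·(-5)^n.
Try particular T_p(n) = pn + q. Substituting:
  pn + q = -5(p(n-1) + q) + n - 6.
Matching the n-coefficient: p = -5p + 1 ⇒ p = \frac{1}{6}.
Matching constants: q = 5p - 5q - 6 ⇒ q = - \frac{31}{36}.
General: T(n) = A·(-5)^n + \frac{n}{6} - \frac{31}{36}.
Apply T(0) = -4: A - \frac{31}{36} = -4 ⇒ A = - \frac{113}{36}.
So T(n) = - \frac{113 \left(-5\right)^{n}}{36} + \frac{n}{6} - \frac{31}{36}.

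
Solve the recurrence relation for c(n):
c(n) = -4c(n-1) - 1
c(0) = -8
First-order linear non-homogeneous.
Homogeneous solution: c_h(n) = A·(-4)^n.
Try constant particular solution c_p = K: K = -4K - 1 ⇒ K = - \frac{1}{5}.
General: c(n) = A·(-4)^n - \frac{1}{5}.
Apply c(0) = -8: A - \frac{1}{5} = -8 ⇒ A = - \frac{39}{5}.
So c(n) = - \frac{39 \left(-4\right)^{n}}{5} - \frac{1}{5}.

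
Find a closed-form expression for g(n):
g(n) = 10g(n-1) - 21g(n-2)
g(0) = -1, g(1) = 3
Characteristic equation: x² - 10x + 21 = 0, which factors as (x - (7))(x - (3)) = 0.
Roots r₁ = 7, r₂ = 3 (distinct).
General solution: g(n) = A·(7)^n + B·(3)^n.
From g(0) = -1: A + B = -1.
From g(1) = 3: 7A + 3B = 3.
Solving: A = \frac{3}{2}, B = - \frac{5}{2}.
So g(n) = - \frac{5 \cdot 3^{n}}{2} + \frac{3 \cdot 7^{n}}{2}.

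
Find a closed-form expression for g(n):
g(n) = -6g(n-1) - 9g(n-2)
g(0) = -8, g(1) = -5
Characteristic equation: x² + 6x + 9 = 0, which is (x - (-3))².
Repeated root r = -3.
General solution: g(n) = (A + Bn)·(-3)^n.
From g(0) = -8: A = -8.
From g(1) = -5: (A + B)·(-3) = -5 ⇒ B = \frac{29}{3}.
So g(n) = \left(\frac{29 n}{3} - 8\right) \cdot (-3)^n.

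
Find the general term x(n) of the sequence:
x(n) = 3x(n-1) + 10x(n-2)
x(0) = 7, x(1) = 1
Characteristic equation: x² - 3x - 10 = 0, which factors as (x - (5))(x - (-2)) = 0.
Roots r₁ = 5, r₂ = -2 (distinct).
General solution: x(n) = A·(5)^n + B·(-2)^n.
From x(0) = 7: A + B = 7.
From x(1) = 1: 5A - 2B = 1.
Solving: A = \frac{15}{7}, B = \frac{34}{7}.
So x(n) = \frac{34 \left(-2\right)^{n}}{7} + \frac{15 \cdot 5^{n}}{7}.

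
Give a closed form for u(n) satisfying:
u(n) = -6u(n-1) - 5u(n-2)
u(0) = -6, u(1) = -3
Characteristic equation: x² + 6x + 5 = 0, which factors as (x - (-1))(x - (-5)) = 0.
Roots r₁ = -1, r₂ = -5 (distinct).
General solution: u(n) = A·(-1)^n + B·(-5)^n.
From u(0) = -6: A + B = -6.
From u(1) = -3: -A - 5B = -3.
Solving: A = - \frac{33}{4}, B = \frac{9}{4}.
So u(n) = - \frac{33 \left(-1\right)^{n}}{4} + \frac{9 \left(-5\right)^{n}}{4}.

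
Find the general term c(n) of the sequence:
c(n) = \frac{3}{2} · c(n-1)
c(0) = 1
Pure geometric recurrence with ratio \frac{3}{2}.
By induction c(n) = c(0) · (\frac{3}{2})^n = \left(\frac{3}{2}\right)^{n}.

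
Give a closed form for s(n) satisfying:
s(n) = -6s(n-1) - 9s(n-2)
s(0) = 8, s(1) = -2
Characteristic equation: x² + 6x + 9 = 0, which is (x - (-3))².
Repeated root r = -3.
General solution: s(n) = (A + Bn)·(-3)^n.
From s(0) = 8: A = 8.
From s(1) = -2: (A + B)·(-3) = -2 ⇒ B = - \frac{22}{3}.
So s(n) = \left(8 - \frac{22 n}{3}\right) \cdot (-3)^n.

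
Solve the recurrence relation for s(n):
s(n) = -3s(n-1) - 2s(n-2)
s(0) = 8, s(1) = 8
Characteristic equation: x² + 3x + 2 = 0, which factors as (x - (-2))(x - (-1)) = 0.
Roots r₁ = -2, r₂ = -1 (distinct).
General solution: s(n) = A·(-2)^n + B·(-1)^n.
From s(0) = 8: A + B = 8.
From s(1) = 8: -2A - B = 8.
Solving: A = -16, B = 24.
So s(n) = 24 \left(-1\right)^{n} - 16 \left(-2\right)^{n}.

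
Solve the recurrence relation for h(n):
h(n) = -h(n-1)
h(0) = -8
This is a homogeneous first-order recurrence with ratio -1.
By induction h(n) = h(0) · (-1)^n = - 8 \left(-1\right)^{n}.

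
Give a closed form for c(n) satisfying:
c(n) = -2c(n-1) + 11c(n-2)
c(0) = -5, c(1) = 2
Characteristic equation: x² + 2x - 11 = 0.
Discriminant Δ = (-2)² + 4·(11) = 48.
Roots r₁,₂ = (-2 ± √48)/2, so r₁ = -1 + 2 \sqrt{3}, r₂ = - 2 \sqrt{3} - 1.
General solution: c(n) = A·r₁^n + B·r₂^n.
From the initial conditions, A + B = -5 and r₁A + r₂B = 2.
Since r₁ - r₂ = √48: A = (2 - (-5)r₂)/√48 = - \frac{5}{2} - \frac{\sqrt{3}}{4}, and B = -5 - A = - \frac{5}{2} + \frac{\sqrt{3}}{4}.
So c(n) = \left(- \frac{5}{2} - \frac{\sqrt{3}}{4}\right)\left(-1 + 2 \sqrt{3}\right)^n + \left(- \frac{5}{2} + \frac{\sqrt{3}}{4}\right)\left(- 2 \sqrt{3} - 1\right)^n.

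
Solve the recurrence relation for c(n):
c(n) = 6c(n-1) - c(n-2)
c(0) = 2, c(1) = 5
Characteristic equation: x² - 6x + 1 = 0.
Discriminant Δ = (6)² + 4·(-1) = 32.
Roots r₁,₂ = (6 ± √32)/2, so r₁ = 2 \sqrt{2} + 3, r₂ = 3 - 2 \sqrt{2}.
General solution: c(n) = A·r₁^n + B·r₂^n.
From the initial conditions, A + B = 2 and r₁A + r₂B = 5.
Since r₁ - r₂ = √32: A = (5 - (2)r₂)/√32 = 1 - \frac{\sqrt{2}}{8}, and B = 2 - A = \frac{\sqrt{2}}{8} + 1.
So c(n) = \left(1 - \frac{\sqrt{2}}{8}\right)\left(2 \sqrt{2} + 3\right)^n + \left(\frac{\sqrt{2}}{8} + 1\right)\left(3 - 2 \sqrt{2}\right)^n.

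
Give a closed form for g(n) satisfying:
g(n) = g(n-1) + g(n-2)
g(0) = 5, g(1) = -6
Characteristic equation: x² - x - 1 = 0.
Discriminant Δ = (1)² + 4·(1) = 5.
Roots r₁,₂ = (1 ± √5)/2, so r₁ = \frac{1}{2} + \frac{\sqrt{5}}{2}, r₂ = \frac{1}{2} - \frac{\sqrt{5}}{2}.
General solution: g(n) = A·r₁^n + B·r₂^n.
From the initial conditions, A + B = 5 and r₁A + r₂B = -6.
Since r₁ - r₂ = √5: A = (-6 - (5)r₂)/√5 = \frac{5}{2} - \frac{17 \sqrt{5}}{10}, and B = 5 - A = \frac{5}{2} + \frac{17 \sqrt{5}}{10}.
So g(n) = \left(\frac{5}{2} - \frac{17 \sqrt{5}}{10}\right)\left(\frac{1}{2} + \frac{\sqrt{5}}{2}\right)^n + \left(\frac{5}{2} + \frac{17 \sqrt{5}}{10}\right)\left(\frac{1}{2} - \frac{\sqrt{5}}{2}\right)^n.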